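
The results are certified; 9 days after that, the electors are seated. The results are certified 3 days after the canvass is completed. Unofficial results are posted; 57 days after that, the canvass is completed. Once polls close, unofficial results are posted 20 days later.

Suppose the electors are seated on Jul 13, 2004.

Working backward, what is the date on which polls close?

Apr 15, 2004

The electors are seated: Jul 13, 2004.
The results are certified: Jul 13, 2004 − 9 days = Jul 4, 2004.
The canvass is completed: Jul 4, 2004 − 3 days = Jul 1, 2004.
Unofficial results are posted: Jul 1, 2004 − 57 days = May 5, 2004.
Polls close: May 5, 2004 − 20 days = Apr 15, 2004.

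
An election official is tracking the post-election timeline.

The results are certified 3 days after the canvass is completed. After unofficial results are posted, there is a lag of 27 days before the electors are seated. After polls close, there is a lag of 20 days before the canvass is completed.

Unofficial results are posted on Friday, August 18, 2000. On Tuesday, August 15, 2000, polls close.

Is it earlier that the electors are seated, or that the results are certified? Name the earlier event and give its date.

The results are certified — Thursday, September 7, 2000

Unofficial results are posted: Aug 18, 2000.
The electors are seated: Aug 18, 2000 + 27 days = Sep 14, 2000.
Polls close: Aug 15, 2000.
The canvass is completed: Aug 15, 2000 + 20 days = Sep 4, 2000.
The results are certified: Sep 4, 2000 + 3 days = Sep 7, 2000.
Comparing: the electors are seated on Sep 14, 2000 vs the results are certified on Sep 7, 2000. Earlier: the results are certified.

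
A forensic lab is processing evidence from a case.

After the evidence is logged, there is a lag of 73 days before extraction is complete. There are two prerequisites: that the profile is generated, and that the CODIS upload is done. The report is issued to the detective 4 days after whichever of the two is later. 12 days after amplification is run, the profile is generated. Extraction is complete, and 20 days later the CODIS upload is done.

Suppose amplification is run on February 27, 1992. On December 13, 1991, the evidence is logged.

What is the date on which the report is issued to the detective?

March 19, 1992

Amplification is run: Feb 27, 1992.
The profile is generated: Feb 27, 1992 + 12 days = Mar 10, 1992.
The evidence is logged: Dec 13, 1991.
Extraction is complete: Dec 13, 1991 + 73 days = Feb 24, 1992.
The CODIS upload is done: Feb 24, 1992 + 20 days = Mar 15, 1992.
Both prerequisites met — the profile is generated (Mar 10, 1992), the CODIS upload is done (Mar 15, 1992); the later is Mar 15, 1992.
The report is issued to the detective: Mar 15, 1992 + 4 days = Mar 19, 1992.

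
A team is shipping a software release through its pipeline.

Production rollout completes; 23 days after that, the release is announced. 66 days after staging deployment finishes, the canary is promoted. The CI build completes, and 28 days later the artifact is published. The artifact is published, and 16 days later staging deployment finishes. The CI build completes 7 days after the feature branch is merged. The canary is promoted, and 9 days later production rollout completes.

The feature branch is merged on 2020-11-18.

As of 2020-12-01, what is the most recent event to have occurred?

The CI build completes

The feature branch is merged: Nov 18, 2020.
The CI build completes: Nov 18, 2020 + 7 days = Nov 25, 2020.
The artifact is published: Nov 25, 2020 + 28 days = Dec 23, 2020.
Staging deployment finishes: Dec 23, 2020 + 16 days = Jan 8, 2021.
The canary is promoted: Jan 8, 2021 + 66 days = Mar 15, 2021.
Production rollout completes: Mar 15, 2021 + 9 days = Mar 24, 2021.
The release is announced: Mar 24, 2021 + 23 days = Apr 16, 2021.
Dec 1, 2020 falls between when the CI build completes (Nov 25, 2020) and when the artifact is published (Dec 23, 2020).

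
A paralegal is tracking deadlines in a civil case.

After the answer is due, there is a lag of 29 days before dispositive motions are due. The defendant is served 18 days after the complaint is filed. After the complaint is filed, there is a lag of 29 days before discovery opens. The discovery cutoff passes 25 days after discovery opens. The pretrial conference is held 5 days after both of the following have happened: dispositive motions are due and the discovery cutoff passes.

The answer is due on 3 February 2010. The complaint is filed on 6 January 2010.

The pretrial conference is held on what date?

The answer is due: Feb 3, 2010.
Dispositive motions are due: Feb 3, 2010 + 29 days = Mar 4, 2010.
The complaint is filed: Jan 6, 2010.
Discovery opens: Jan 6, 2010 + 29 days = Feb 4, 2010.
The discovery cutoff passes: Feb 4, 2010 + 25 days = Mar 1, 2010.
Both prerequisites met — dispositive motions are due (Mar 4, 2010), the discovery cutoff passes (Mar 1, 2010); the later is Mar 4, 2010.
The pretrial conference is held: Mar 4, 2010 + 5 days = Mar 9, 2010.

9 March 2010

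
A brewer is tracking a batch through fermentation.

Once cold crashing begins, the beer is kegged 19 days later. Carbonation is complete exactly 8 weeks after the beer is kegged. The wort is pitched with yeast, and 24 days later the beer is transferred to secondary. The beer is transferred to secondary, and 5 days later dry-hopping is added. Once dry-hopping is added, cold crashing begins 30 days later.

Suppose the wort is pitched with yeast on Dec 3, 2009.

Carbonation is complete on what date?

The wort is pitched with yeast: Dec 3, 2009.
The beer is transferred to secondary: Dec 3, 2009 + 24 days = Dec 27, 2009.
Dry-hopping is added: Dec 27, 2009 + 5 days = Jan 1, 2010.
Cold crashing begins: Jan 1, 2010 + 30 days = Jan 31, 2010.
The beer is kegged: Jan 31, 2010 + 19 days = Feb 19, 2010.
Carbonation is complete: Feb 19, 2010 + 8 weeks = Apr 16, 2010.

Apr 16, 2010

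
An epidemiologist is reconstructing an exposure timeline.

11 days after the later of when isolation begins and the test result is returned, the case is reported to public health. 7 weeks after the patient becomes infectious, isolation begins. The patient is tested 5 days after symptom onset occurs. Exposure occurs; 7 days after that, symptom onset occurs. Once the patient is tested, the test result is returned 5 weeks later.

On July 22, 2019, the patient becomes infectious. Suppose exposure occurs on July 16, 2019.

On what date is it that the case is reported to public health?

The patient becomes infectious: Jul 22, 2019.
Isolation begins: Jul 22, 2019 + 7 weeks = Sep 9, 2019.
Exposure occurs: Jul 16, 2019.
Symptom onset occurs: Jul 16, 2019 + 7 days = Jul 23, 2019.
The patient is tested: Jul 23, 2019 + 5 days = Jul 28, 2019.
The test result is returned: Jul 28, 2019 + 5 weeks = Sep 1, 2019.
Both prerequisites met — isolation begins (Sep 9, 2019), the test result is returned (Sep 1, 2019); the later is Sep 9, 2019.
The case is reported to public health: Sep 9, 2019 + 11 days = Sep 20, 2019.

September 20, 2019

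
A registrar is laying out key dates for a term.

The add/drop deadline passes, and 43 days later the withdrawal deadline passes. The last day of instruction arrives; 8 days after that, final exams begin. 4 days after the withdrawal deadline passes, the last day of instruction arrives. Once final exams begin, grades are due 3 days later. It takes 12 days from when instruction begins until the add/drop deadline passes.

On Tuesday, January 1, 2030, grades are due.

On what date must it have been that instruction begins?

Grades are due: Jan 1, 2030.
Final exams begin: Jan 1, 2030 − 3 days = Dec 29, 2029.
The last day of instruction arrives: Dec 29, 2029 − 8 days = Dec 21, 2029.
The withdrawal deadline passes: Dec 21, 2029 − 4 days = Dec 17, 2029.
The add/drop deadline passes: Dec 17, 2029 − 43 days = Nov 4, 2029.
Instruction begins: Nov 4, 2029 − 12 days = Oct 23, 2029.

Tuesday, October 23, 2029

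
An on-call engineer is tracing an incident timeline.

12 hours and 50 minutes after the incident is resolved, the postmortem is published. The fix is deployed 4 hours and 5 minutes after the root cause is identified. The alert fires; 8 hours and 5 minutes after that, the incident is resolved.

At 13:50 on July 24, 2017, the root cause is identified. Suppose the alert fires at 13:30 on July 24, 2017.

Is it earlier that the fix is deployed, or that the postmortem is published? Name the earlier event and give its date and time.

The root cause is identified: 13:50 Jul 24, 2017.
The fix is deployed: 13:50 Jul 24, 2017 + 4h05m = 17:55 Jul 24, 2017.
The alert fires: 13:30 Jul 24, 2017.
The incident is resolved: 13:30 Jul 24, 2017 + 8h05m = 21:35 Jul 24, 2017.
The postmortem is published: 21:35 Jul 24, 2017 + 12h50m = 10:25 Jul 25, 2017.
Comparing: the fix is deployed at 17:55 Jul 24, 2017 vs the postmortem is published at 10:25 Jul 25, 2017. Earlier: the fix is deployed.

The fix is deployed — 17:55 on July 24, 2017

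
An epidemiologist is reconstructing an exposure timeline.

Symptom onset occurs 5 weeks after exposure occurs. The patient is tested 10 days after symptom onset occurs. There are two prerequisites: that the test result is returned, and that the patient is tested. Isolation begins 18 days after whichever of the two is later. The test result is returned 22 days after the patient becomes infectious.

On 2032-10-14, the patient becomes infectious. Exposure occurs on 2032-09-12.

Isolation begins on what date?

2032-11-23

The patient becomes infectious: Oct 14, 2032.
The test result is returned: Oct 14, 2032 + 22 days = Nov 5, 2032.
Exposure occurs: Sep 12, 2032.
Symptom onset occurs: Sep 12, 2032 + 5 weeks = Oct 17, 2032.
The patient is tested: Oct 17, 2032 + 10 days = Oct 27, 2032.
Both prerequisites met — the test result is returned (Nov 5, 2032), the patient is tested (Oct 27, 2032); the later is Nov 5, 2032.
Isolation begins: Nov 5, 2032 + 18 days = Nov 23, 2032.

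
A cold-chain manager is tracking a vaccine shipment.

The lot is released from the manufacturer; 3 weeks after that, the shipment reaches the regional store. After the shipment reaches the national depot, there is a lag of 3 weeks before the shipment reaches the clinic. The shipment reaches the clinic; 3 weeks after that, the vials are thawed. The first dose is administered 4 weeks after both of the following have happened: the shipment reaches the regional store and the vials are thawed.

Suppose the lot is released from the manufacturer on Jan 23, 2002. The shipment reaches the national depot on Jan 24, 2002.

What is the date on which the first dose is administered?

The lot is released from the manufacturer: Jan 23, 2002.
The shipment reaches the regional store: Jan 23, 2002 + 3 weeks = Feb 13, 2002.
The shipment reaches the national depot: Jan 24, 2002.
The shipment reaches the clinic: Jan 24, 2002 + 3 weeks = Feb 14, 2002.
The vials are thawed: Feb 14, 2002 + 3 weeks = Mar 7, 2002.
Both prerequisites met — the shipment reaches the regional store (Feb 13, 2002), the vials are thawed (Mar 7, 2002); the later is Mar 7, 2002.
The first dose is administered: Mar 7, 2002 + 4 weeks = Apr 4, 2002.

Apr 4, 2002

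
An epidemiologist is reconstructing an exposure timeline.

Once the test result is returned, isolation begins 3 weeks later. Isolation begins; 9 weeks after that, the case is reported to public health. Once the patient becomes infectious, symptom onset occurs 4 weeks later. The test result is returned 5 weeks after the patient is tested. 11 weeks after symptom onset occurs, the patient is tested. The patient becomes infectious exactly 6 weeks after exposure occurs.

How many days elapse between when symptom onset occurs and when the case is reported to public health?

196 days

Causal path: symptom onset occurs → the patient is tested → the test result is returned → isolation begins → the case is reported to public health.
Total delay along the path: 11 + 5 + 3 + 9 weeks = 28 weeks = 196 days.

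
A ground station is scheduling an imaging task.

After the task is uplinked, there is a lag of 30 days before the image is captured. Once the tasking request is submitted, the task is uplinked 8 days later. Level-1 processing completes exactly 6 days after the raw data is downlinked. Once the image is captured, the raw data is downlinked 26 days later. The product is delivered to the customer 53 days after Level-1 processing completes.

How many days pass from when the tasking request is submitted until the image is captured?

Causal path: the tasking request is submitted → the task is uplinked → the image is captured.
Total delay along the path: 8 + 30 = 38 days.

38 days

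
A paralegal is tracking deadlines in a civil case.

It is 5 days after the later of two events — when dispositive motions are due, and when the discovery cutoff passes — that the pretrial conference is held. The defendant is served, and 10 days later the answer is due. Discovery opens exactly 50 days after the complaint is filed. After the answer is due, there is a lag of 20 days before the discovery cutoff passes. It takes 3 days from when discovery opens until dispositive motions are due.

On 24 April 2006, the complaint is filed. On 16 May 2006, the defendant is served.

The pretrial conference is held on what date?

The complaint is filed: Apr 24, 2006.
Discovery opens: Apr 24, 2006 + 50 days = Jun 13, 2006.
Dispositive motions are due: Jun 13, 2006 + 3 days = Jun 16, 2006.
The defendant is served: May 16, 2006.
The answer is due: May 16, 2006 + 10 days = May 26, 2006.
The discovery cutoff passes: May 26, 2006 + 20 days = Jun 15, 2006.
Both prerequisites met — dispositive motions are due (Jun 16, 2006), the discovery cutoff passes (Jun 15, 2006); the later is Jun 16, 2006.
The pretrial conference is held: Jun 16, 2006 + 5 days = Jun 21, 2006.

21 June 2006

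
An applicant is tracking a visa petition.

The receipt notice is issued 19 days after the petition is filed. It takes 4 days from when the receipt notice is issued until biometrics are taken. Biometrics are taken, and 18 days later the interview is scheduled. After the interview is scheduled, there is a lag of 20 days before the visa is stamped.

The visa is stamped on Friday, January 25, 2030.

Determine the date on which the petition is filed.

The visa is stamped: Jan 25, 2030.
The interview is scheduled: Jan 25, 2030 − 20 days = Jan 5, 2030.
Biometrics are taken: Jan 5, 2030 − 18 days = Dec 18, 2029.
The receipt notice is issued: Dec 18, 2029 − 4 days = Dec 14, 2029.
The petition is filed: Dec 14, 2029 − 19 days = Nov 25, 2029.

Sunday, November 25, 2029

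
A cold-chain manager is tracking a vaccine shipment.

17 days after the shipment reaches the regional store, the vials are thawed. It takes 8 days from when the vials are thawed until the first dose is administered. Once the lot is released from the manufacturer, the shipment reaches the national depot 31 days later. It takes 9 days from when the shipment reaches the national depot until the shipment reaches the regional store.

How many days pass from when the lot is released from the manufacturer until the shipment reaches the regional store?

40 days

Causal path: the lot is released from the manufacturer → the shipment reaches the national depot → the shipment reaches the regional store.
Total delay along the path: 31 + 9 = 40 days.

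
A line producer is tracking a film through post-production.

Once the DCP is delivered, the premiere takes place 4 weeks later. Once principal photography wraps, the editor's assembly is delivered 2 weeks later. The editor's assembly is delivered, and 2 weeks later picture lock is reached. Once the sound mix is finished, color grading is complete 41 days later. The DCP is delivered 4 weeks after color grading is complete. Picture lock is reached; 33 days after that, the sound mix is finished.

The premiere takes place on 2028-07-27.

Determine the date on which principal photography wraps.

2028-02-20

The premiere takes place: Jul 27, 2028.
The DCP is delivered: Jul 27, 2028 − 4 weeks = Jun 29, 2028.
Color grading is complete: Jun 29, 2028 − 4 weeks = Jun 1, 2028.
The sound mix is finished: Jun 1, 2028 − 41 days = Apr 21, 2028.
Picture lock is reached: Apr 21, 2028 − 33 days = Mar 19, 2028.
The editor's assembly is delivered: Mar 19, 2028 − 2 weeks = Mar 5, 2028.
Principal photography wraps: Mar 5, 2028 − 2 weeks = Feb 20, 2028.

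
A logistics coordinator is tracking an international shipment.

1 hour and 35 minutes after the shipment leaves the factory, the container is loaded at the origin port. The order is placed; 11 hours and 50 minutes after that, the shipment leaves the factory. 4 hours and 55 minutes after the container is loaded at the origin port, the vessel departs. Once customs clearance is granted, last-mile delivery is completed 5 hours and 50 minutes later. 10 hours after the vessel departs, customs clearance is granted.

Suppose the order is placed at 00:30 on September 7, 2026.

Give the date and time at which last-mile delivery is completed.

The order is placed: 00:30 Sep 7, 2026.
The shipment leaves the factory: 00:30 Sep 7, 2026 + 11h50m = 12:20 Sep 7, 2026.
The container is loaded at the origin port: 12:20 Sep 7, 2026 + 1h35m = 13:55 Sep 7, 2026.
The vessel departs: 13:55 Sep 7, 2026 + 4h55m = 18:50 Sep 7, 2026.
Customs clearance is granted: 18:50 Sep 7, 2026 + 10h = 04:50 Sep 8, 2026.
Last-mile delivery is completed: 04:50 Sep 8, 2026 + 5h50m = 10:40 Sep 8, 2026.

10:40 on September 8, 2026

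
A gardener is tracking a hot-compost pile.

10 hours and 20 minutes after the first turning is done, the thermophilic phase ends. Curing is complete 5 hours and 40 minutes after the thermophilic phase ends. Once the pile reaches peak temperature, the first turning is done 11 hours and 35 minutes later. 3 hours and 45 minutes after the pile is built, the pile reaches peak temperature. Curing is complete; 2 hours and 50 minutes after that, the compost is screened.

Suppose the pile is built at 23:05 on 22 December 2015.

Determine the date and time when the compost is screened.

The pile is built: 23:05 Dec 22, 2015.
The pile reaches peak temperature: 23:05 Dec 22, 2015 + 3h45m = 02:50 Dec 23, 2015.
The first turning is done: 02:50 Dec 23, 2015 + 11h35m = 14:25 Dec 23, 2015.
The thermophilic phase ends: 14:25 Dec 23, 2015 + 10h20m = 00:45 Dec 24, 2015.
Curing is complete: 00:45 Dec 24, 2015 + 5h40m = 06:25 Dec 24, 2015.
The compost is screened: 06:25 Dec 24, 2015 + 2h50m = 09:15 Dec 24, 2015.

09:15 on 24 December 2015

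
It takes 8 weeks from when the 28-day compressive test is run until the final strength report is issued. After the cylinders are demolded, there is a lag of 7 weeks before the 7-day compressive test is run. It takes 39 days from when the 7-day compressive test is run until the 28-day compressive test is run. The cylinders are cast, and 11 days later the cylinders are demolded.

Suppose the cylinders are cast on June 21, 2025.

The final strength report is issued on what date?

The cylinders are cast: Jun 21, 2025.
The cylinders are demolded: Jun 21, 2025 + 11 days = Jul 2, 2025.
The 7-day compressive test is run: Jul 2, 2025 + 7 weeks = Aug 20, 2025.
The 28-day compressive test is run: Aug 20, 2025 + 39 days = Sep 28, 2025.
The final strength report is issued: Sep 28, 2025 + 8 weeks = Nov 23, 2025.

November 23, 2025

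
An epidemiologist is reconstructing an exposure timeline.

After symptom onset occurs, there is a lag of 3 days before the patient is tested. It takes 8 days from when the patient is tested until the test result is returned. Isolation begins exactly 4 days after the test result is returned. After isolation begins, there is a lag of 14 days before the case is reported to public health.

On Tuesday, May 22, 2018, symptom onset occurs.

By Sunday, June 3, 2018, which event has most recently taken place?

Symptom onset occurs: May 22, 2018.
The patient is tested: May 22, 2018 + 3 days = May 25, 2018.
The test result is returned: May 25, 2018 + 8 days = Jun 2, 2018.
Isolation begins: Jun 2, 2018 + 4 days = Jun 6, 2018.
The case is reported to public health: Jun 6, 2018 + 14 days = Jun 20, 2018.
Jun 3, 2018 falls between when the test result is returned (Jun 2, 2018) and when isolation begins (Jun 6, 2018).

The test result is returned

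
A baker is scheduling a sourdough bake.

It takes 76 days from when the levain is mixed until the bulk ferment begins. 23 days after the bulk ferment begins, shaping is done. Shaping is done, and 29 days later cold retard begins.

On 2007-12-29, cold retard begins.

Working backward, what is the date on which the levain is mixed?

2007-08-23

Cold retard begins: Dec 29, 2007.
Shaping is done: Dec 29, 2007 − 29 days = Nov 30, 2007.
The bulk ferment begins: Nov 30, 2007 − 23 days = Nov 7, 2007.
The levain is mixed: Nov 7, 2007 − 76 days = Aug 23, 2007.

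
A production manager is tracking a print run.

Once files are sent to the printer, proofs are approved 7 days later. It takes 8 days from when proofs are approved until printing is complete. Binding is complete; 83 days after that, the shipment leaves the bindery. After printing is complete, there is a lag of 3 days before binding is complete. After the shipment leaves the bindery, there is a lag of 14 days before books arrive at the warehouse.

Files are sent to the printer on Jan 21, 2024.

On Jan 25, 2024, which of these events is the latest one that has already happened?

Files are sent to the printer

Files are sent to the printer: Jan 21, 2024.
Proofs are approved: Jan 21, 2024 + 7 days = Jan 28, 2024.
Printing is complete: Jan 28, 2024 + 8 days = Feb 5, 2024.
Binding is complete: Feb 5, 2024 + 3 days = Feb 8, 2024.
The shipment leaves the bindery: Feb 8, 2024 + 83 days = May 1, 2024.
Books arrive at the warehouse: May 1, 2024 + 14 days = May 15, 2024.
Jan 25, 2024 falls between when files are sent to the printer (Jan 21, 2024) and when proofs are approved (Jan 28, 2024).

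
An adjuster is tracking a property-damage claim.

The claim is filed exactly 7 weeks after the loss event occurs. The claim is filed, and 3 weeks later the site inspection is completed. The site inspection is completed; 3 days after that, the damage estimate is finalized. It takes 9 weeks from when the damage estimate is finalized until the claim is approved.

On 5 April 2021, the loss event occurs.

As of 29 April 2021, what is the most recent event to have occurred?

The loss event occurs

The loss event occurs: Apr 5, 2021.
The claim is filed: Apr 5, 2021 + 7 weeks = May 24, 2021.
The site inspection is completed: May 24, 2021 + 3 weeks = Jun 14, 2021.
The damage estimate is finalized: Jun 14, 2021 + 3 days = Jun 17, 2021.
The claim is approved: Jun 17, 2021 + 9 weeks = Aug 19, 2021.
Apr 29, 2021 falls between when the loss event occurs (Apr 5, 2021) and when the claim is filed (May 24, 2021).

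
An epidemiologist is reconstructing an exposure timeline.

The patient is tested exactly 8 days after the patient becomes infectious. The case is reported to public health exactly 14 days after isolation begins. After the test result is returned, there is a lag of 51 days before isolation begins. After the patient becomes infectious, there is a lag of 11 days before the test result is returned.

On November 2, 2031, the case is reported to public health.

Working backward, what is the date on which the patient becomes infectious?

The case is reported to public health: Nov 2, 2031.
Isolation begins: Nov 2, 2031 − 14 days = Oct 19, 2031.
The test result is returned: Oct 19, 2031 − 51 days = Aug 29, 2031.
The patient becomes infectious: Aug 29, 2031 − 11 days = Aug 18, 2031.

August 18, 2031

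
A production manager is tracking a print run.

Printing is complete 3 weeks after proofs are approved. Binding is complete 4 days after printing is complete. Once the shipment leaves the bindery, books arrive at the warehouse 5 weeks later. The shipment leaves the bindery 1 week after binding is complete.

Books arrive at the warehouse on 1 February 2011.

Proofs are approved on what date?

26 November 2010

Books arrive at the warehouse: Feb 1, 2011.
The shipment leaves the bindery: Feb 1, 2011 − 5 weeks = Dec 28, 2010.
Binding is complete: Dec 28, 2010 − 1 week = Dec 21, 2010.
Printing is complete: Dec 21, 2010 − 4 days = Dec 17, 2010.
Proofs are approved: Dec 17, 2010 − 3 weeks = Nov 26, 2010.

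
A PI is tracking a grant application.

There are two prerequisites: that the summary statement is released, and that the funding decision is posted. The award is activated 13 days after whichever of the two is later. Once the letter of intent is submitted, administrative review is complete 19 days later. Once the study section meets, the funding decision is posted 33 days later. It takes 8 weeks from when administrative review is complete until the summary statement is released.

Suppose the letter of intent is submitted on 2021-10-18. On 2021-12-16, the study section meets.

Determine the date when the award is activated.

2022-01-31

The letter of intent is submitted: Oct 18, 2021.
Administrative review is complete: Oct 18, 2021 + 19 days = Nov 6, 2021.
The summary statement is released: Nov 6, 2021 + 8 weeks = Jan 1, 2022.
The study section meets: Dec 16, 2021.
The funding decision is posted: Dec 16, 2021 + 33 days = Jan 18, 2022.
Both prerequisites met — the summary statement is released (Jan 1, 2022), the funding decision is posted (Jan 18, 2022); the later is Jan 18, 2022.
The award is activated: Jan 18, 2022 + 13 days = Jan 31, 2022.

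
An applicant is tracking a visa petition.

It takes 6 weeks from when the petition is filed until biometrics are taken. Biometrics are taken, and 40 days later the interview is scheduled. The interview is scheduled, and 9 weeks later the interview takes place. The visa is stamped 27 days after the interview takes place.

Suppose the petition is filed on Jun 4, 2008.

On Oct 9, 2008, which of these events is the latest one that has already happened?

The interview is scheduled

The petition is filed: Jun 4, 2008.
Biometrics are taken: Jun 4, 2008 + 6 weeks = Jul 16, 2008.
The interview is scheduled: Jul 16, 2008 + 40 days = Aug 25, 2008.
The interview takes place: Aug 25, 2008 + 9 weeks = Oct 27, 2008.
The visa is stamped: Oct 27, 2008 + 27 days = Nov 23, 2008.
Oct 9, 2008 falls between when the interview is scheduled (Aug 25, 2008) and when the interview takes place (Oct 27, 2008).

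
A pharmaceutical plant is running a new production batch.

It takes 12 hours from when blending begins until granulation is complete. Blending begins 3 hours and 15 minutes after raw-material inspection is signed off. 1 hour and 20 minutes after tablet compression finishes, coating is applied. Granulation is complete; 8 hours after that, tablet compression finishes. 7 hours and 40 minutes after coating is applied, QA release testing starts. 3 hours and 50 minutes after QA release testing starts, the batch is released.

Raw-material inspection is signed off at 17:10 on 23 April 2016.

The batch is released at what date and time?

05:15 on 25 April 2016

Raw-material inspection is signed off: 17:10 Apr 23, 2016.
Blending begins: 17:10 Apr 23, 2016 + 3h15m = 20:25 Apr 23, 2016.
Granulation is complete: 20:25 Apr 23, 2016 + 12h = 08:25 Apr 24, 2016.
Tablet compression finishes: 08:25 Apr 24, 2016 + 8h = 16:25 Apr 24, 2016.
Coating is applied: 16:25 Apr 24, 2016 + 1h20m = 17:45 Apr 24, 2016.
QA release testing starts: 17:45 Apr 24, 2016 + 7h40m = 01:25 Apr 25, 2016.
The batch is released: 01:25 Apr 25, 2016 + 3h50m = 05:15 Apr 25, 2016.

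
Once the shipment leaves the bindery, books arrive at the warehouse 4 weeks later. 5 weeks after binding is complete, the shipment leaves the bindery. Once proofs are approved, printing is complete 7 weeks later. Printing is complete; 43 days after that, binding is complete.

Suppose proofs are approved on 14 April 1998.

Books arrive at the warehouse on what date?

16 September 1998

Proofs are approved: Apr 14, 1998.
Printing is complete: Apr 14, 1998 + 7 weeks = Jun 2, 1998.
Binding is complete: Jun 2, 1998 + 43 days = Jul 15, 1998.
The shipment leaves the bindery: Jul 15, 1998 + 5 weeks = Aug 19, 1998.
Books arrive at the warehouse: Aug 19, 1998 + 4 weeks = Sep 16, 1998.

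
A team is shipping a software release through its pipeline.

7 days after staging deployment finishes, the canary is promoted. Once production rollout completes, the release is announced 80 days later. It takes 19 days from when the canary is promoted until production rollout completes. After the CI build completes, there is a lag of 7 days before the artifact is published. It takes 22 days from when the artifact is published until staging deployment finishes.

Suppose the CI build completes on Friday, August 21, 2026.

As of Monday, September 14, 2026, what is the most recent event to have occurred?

The CI build completes: Aug 21, 2026.
The artifact is published: Aug 21, 2026 + 7 days = Aug 28, 2026.
Staging deployment finishes: Aug 28, 2026 + 22 days = Sep 19, 2026.
The canary is promoted: Sep 19, 2026 + 7 days = Sep 26, 2026.
Production rollout completes: Sep 26, 2026 + 19 days = Oct 15, 2026.
The release is announced: Oct 15, 2026 + 80 days = Jan 3, 2027.
Sep 14, 2026 falls between when the artifact is published (Aug 28, 2026) and when staging deployment finishes (Sep 19, 2026).

The artifact is published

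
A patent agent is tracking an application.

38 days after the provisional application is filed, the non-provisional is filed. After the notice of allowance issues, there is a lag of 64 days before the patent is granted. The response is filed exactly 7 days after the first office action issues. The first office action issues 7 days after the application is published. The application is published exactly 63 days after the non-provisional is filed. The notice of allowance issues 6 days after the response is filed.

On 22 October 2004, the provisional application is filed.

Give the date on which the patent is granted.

The provisional application is filed: Oct 22, 2004.
The non-provisional is filed: Oct 22, 2004 + 38 days = Nov 29, 2004.
The application is published: Nov 29, 2004 + 63 days = Jan 31, 2005.
The first office action issues: Jan 31, 2005 + 7 days = Feb 7, 2005.
The response is filed: Feb 7, 2005 + 7 days = Feb 14, 2005.
The notice of allowance issues: Feb 14, 2005 + 6 days = Feb 20, 2005.
The patent is granted: Feb 20, 2005 + 64 days = Apr 25, 2005.

25 April 2005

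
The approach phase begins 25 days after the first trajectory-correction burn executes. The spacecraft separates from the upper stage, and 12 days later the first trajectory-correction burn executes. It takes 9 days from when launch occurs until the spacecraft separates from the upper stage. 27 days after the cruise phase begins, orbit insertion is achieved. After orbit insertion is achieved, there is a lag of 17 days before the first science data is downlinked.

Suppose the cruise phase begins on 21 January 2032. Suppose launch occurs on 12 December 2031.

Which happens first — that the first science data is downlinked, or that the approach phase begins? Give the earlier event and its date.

The cruise phase begins: Jan 21, 2032.
Orbit insertion is achieved: Jan 21, 2032 + 27 days = Feb 17, 2032.
The first science data is downlinked: Feb 17, 2032 + 17 days = Mar 5, 2032.
Launch occurs: Dec 12, 2031.
The spacecraft separates from the upper stage: Dec 12, 2031 + 9 days = Dec 21, 2031.
The first trajectory-correction burn executes: Dec 21, 2031 + 12 days = Jan 2, 2032.
The approach phase begins: Jan 2, 2032 + 25 days = Jan 27, 2032.
Comparing: the first science data is downlinked on Mar 5, 2032 vs the approach phase begins on Jan 27, 2032. Earlier: the approach phase begins.

The approach phase begins — 27 January 2032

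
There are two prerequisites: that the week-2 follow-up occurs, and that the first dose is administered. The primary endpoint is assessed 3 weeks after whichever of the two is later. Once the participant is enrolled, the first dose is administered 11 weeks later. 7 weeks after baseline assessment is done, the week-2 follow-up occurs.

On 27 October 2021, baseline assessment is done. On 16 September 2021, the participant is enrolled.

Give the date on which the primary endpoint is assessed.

Baseline assessment is done: Oct 27, 2021.
The week-2 follow-up occurs: Oct 27, 2021 + 7 weeks = Dec 15, 2021.
The participant is enrolled: Sep 16, 2021.
The first dose is administered: Sep 16, 2021 + 11 weeks = Dec 2, 2021.
Both prerequisites met — the week-2 follow-up occurs (Dec 15, 2021), the first dose is administered (Dec 2, 2021); the later is Dec 15, 2021.
The primary endpoint is assessed: Dec 15, 2021 + 3 weeks = Jan 5, 2022.

5 January 2022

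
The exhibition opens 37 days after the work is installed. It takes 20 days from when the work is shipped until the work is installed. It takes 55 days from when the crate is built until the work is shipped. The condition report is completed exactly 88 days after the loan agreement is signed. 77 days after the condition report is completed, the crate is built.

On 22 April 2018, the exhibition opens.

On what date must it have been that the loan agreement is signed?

19 July 2017

The exhibition opens: Apr 22, 2018.
The work is installed: Apr 22, 2018 − 37 days = Mar 16, 2018.
The work is shipped: Mar 16, 2018 − 20 days = Feb 24, 2018.
The crate is built: Feb 24, 2018 − 55 days = Dec 31, 2017.
The condition report is completed: Dec 31, 2017 − 77 days = Oct 15, 2017.
The loan agreement is signed: Oct 15, 2017 − 88 days = Jul 19, 2017.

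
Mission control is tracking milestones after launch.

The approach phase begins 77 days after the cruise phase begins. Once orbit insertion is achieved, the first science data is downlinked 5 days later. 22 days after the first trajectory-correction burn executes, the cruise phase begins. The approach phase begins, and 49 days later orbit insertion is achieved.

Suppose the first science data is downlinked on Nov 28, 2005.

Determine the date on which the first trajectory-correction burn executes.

Jun 28, 2005

The first science data is downlinked: Nov 28, 2005.
Orbit insertion is achieved: Nov 28, 2005 − 5 days = Nov 23, 2005.
The approach phase begins: Nov 23, 2005 − 49 days = Oct 5, 2005.
The cruise phase begins: Oct 5, 2005 − 77 days = Jul 20, 2005.
The first trajectory-correction burn executes: Jul 20, 2005 − 22 days = Jun 28, 2005.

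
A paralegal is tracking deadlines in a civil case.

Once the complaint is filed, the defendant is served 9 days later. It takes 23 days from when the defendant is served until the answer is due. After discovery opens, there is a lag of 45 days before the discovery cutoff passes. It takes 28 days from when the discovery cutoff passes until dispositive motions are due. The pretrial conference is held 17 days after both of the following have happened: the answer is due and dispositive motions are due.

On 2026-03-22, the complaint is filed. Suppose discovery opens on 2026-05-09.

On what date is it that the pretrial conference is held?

The complaint is filed: Mar 22, 2026.
The defendant is served: Mar 22, 2026 + 9 days = Mar 31, 2026.
The answer is due: Mar 31, 2026 + 23 days = Apr 23, 2026.
Discovery opens: May 9, 2026.
The discovery cutoff passes: May 9, 2026 + 45 days = Jun 23, 2026.
Dispositive motions are due: Jun 23, 2026 + 28 days = Jul 21, 2026.
Both prerequisites met — the answer is due (Apr 23, 2026), dispositive motions are due (Jul 21, 2026); the later is Jul 21, 2026.
The pretrial conference is held: Jul 21, 2026 + 17 days = Aug 7, 2026.

2026-08-07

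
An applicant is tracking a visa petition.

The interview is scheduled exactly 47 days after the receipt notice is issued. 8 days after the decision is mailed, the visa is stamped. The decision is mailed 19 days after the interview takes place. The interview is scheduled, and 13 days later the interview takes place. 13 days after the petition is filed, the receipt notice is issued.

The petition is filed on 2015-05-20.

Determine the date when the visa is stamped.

2015-08-28

The petition is filed: May 20, 2015.
The receipt notice is issued: May 20, 2015 + 13 days = Jun 2, 2015.
The interview is scheduled: Jun 2, 2015 + 47 days = Jul 19, 2015.
The interview takes place: Jul 19, 2015 + 13 days = Aug 1, 2015.
The decision is mailed: Aug 1, 2015 + 19 days = Aug 20, 2015.
The visa is stamped: Aug 20, 2015 + 8 days = Aug 28, 2015.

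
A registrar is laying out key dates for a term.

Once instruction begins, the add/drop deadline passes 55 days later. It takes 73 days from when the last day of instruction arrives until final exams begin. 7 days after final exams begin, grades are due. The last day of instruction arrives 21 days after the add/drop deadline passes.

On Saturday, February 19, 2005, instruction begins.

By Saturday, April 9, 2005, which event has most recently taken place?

Instruction begins

Instruction begins: Feb 19, 2005.
The add/drop deadline passes: Feb 19, 2005 + 55 days = Apr 15, 2005.
The last day of instruction arrives: Apr 15, 2005 + 21 days = May 6, 2005.
Final exams begin: May 6, 2005 + 73 days = Jul 18, 2005.
Grades are due: Jul 18, 2005 + 7 days = Jul 25, 2005.
Apr 9, 2005 falls between when instruction begins (Feb 19, 2005) and when the add/drop deadline passes (Apr 15, 2005).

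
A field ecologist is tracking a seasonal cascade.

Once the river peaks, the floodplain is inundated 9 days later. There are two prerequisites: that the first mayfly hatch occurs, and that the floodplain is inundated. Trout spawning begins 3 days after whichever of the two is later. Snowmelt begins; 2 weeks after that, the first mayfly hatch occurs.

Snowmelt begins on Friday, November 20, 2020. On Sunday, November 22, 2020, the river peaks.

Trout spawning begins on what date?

Snowmelt begins: Nov 20, 2020.
The first mayfly hatch occurs: Nov 20, 2020 + 2 weeks = Dec 4, 2020.
The river peaks: Nov 22, 2020.
The floodplain is inundated: Nov 22, 2020 + 9 days = Dec 1, 2020.
Both prerequisites met — the first mayfly hatch occurs (Dec 4, 2020), the floodplain is inundated (Dec 1, 2020); the later is Dec 4, 2020.
Trout spawning begins: Dec 4, 2020 + 3 days = Dec 7, 2020.

Monday, December 7, 2020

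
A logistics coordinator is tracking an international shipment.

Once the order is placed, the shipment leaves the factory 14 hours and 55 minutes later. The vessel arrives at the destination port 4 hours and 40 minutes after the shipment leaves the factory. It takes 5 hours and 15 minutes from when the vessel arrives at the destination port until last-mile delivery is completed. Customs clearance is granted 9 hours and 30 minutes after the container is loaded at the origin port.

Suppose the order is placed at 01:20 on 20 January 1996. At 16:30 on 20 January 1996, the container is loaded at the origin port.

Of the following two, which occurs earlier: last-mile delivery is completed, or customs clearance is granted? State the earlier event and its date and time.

Customs clearance is granted — 02:00 on 21 January 1996

The order is placed: 01:20 Jan 20, 1996.
The shipment leaves the factory: 01:20 Jan 20, 1996 + 14h55m = 16:15 Jan 20, 1996.
The vessel arrives at the destination port: 16:15 Jan 20, 1996 + 4h40m = 20:55 Jan 20, 1996.
Last-mile delivery is completed: 20:55 Jan 20, 1996 + 5h15m = 02:10 Jan 21, 1996.
The container is loaded at the origin port: 16:30 Jan 20, 1996.
Customs clearance is granted: 16:30 Jan 20, 1996 + 9h30m = 02:00 Jan 21, 1996.
Comparing: last-mile delivery is completed at 02:10 Jan 21, 1996 vs customs clearance is granted at 02:00 Jan 21, 1996. Earlier: customs clearance is granted.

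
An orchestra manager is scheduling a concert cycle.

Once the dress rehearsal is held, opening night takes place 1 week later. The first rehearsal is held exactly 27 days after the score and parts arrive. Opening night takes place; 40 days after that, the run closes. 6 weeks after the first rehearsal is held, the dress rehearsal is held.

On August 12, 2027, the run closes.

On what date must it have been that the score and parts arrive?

The run closes: Aug 12, 2027.
Opening night takes place: Aug 12, 2027 − 40 days = Jul 3, 2027.
The dress rehearsal is held: Jul 3, 2027 − 1 week = Jun 26, 2027.
The first rehearsal is held: Jun 26, 2027 − 6 weeks = May 15, 2027.
The score and parts arrive: May 15, 2027 − 27 days = Apr 18, 2027.

April 18, 2027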